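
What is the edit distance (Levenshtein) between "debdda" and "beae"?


Computing edit distance: "debdda" -> "beae"
DP table:
           b    e    a    e
      0    1    2    3    4
  d   1    1    2    3    4
  e   2    2    1    2    3
  b   3    2    2    2    3
  d   4    3    3    3    3
  d   5    4    4    4    4
  a   6    5    5    4    5
Edit distance = dp[6][4] = 5

5


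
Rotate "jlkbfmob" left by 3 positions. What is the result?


Input: "jlkbfmob", rotate left by 3
First 3 characters: "jlk"
Remaining characters: "bfmob"
Concatenate remaining + first: "bfmob" + "jlk" = "bfmobjlk"

bfmobjlk


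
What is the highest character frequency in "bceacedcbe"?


Input: bceacedcbe
Character counts:
  'a': 1
  'b': 2
  'c': 3
  'd': 1
  'e': 3
Maximum frequency: 3

3


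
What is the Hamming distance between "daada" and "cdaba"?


Comparing "daada" and "cdaba" position by position:
  Position 0: 'd' vs 'c' => differ
  Position 1: 'a' vs 'd' => differ
  Position 2: 'a' vs 'a' => same
  Position 3: 'd' vs 'b' => differ
  Position 4: 'a' vs 'a' => same
Total differences (Hamming distance): 3

3


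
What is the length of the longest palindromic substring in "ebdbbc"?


Input: "ebdbbc"
Checking substrings for palindromes:
  [1:4] "bdb" (len 3) => palindrome
  [3:5] "bb" (len 2) => palindrome
Longest palindromic substring: "bdb" with length 3

3


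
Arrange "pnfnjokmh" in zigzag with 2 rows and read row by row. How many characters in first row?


Zigzag "pnfnjokmh" into 2 rows:
Placing characters:
  'p' => row 0
  'n' => row 1
  'f' => row 0
  'n' => row 1
  'j' => row 0
  'o' => row 1
  'k' => row 0
  'm' => row 1
  'h' => row 0
Rows:
  Row 0: "pfjkh"
  Row 1: "nnom"
First row length: 5

5


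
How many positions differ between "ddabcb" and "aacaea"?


Comparing "ddabcb" and "aacaea" position by position:
  Position 0: 'd' vs 'a' => DIFFER
  Position 1: 'd' vs 'a' => DIFFER
  Position 2: 'a' vs 'c' => DIFFER
  Position 3: 'b' vs 'a' => DIFFER
  Position 4: 'c' vs 'e' => DIFFER
  Position 5: 'b' vs 'a' => DIFFER
Positions that differ: 6

6


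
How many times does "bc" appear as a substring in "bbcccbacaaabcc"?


Searching for "bc" in "bbcccbacaaabcc"
Scanning each position:
  Position 0: "bb" => no
  Position 1: "bc" => MATCH
  Position 2: "cc" => no
  Position 3: "cc" => no
  Position 4: "cb" => no
  Position 5: "ba" => no
  Position 6: "ac" => no
  Position 7: "ca" => no
  Position 8: "aa" => no
  Position 9: "aa" => no
  Position 10: "ab" => no
  Position 11: "bc" => MATCH
  Position 12: "cc" => no
Total occurrences: 2

2


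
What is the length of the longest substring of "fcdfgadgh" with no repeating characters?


Input: "fcdfgadgh"
Sliding window (track last position of each char):
  Position 0 ('f'): window [0,0] length 1 -- new best
  Position 1 ('c'): window [0,1] length 2 -- new best
  Position 2 ('d'): window [0,2] length 3 -- new best
  Position 3 ('f'): repeat (last at 0), move window start to 1
  Position 3 ('f'): window [1,3] length 3
  Position 4 ('g'): window [1,4] length 4 -- new best
  Position 5 ('a'): window [1,5] length 5 -- new best
  Position 6 ('d'): repeat (last at 2), move window start to 3
  Position 6 ('d'): window [3,6] length 4
  Position 7 ('g'): repeat (last at 4), move window start to 5
  Position 7 ('g'): window [5,7] length 3
  Position 8 ('h'): window [5,8] length 4
Longest substring with no repeats: "cdfga" with length 5

5


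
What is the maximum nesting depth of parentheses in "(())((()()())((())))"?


Input: "(())((()()())((())))"
Tracking depth:
  Position 0 '(': depth becomes 1
  Position 1 '(': depth becomes 2
  Position 2 ')': depth becomes 1
  Position 3 ')': depth becomes 0
  Position 4 '(': depth becomes 1
  Position 5 '(': depth becomes 2
  Position 6 '(': depth becomes 3
  Position 7 ')': depth becomes 2
  Position 8 '(': depth becomes 3
  Position 9 ')': depth becomes 2
  Position 10 '(': depth becomes 3
  Position 11 ')': depth becomes 2
  Position 12 ')': depth becomes 1
  Position 13 '(': depth becomes 2
  Position 14 '(': depth becomes 3
  Position 15 '(': depth becomes 4
  Position 16 ')': depth becomes 3
  Position 17 ')': depth becomes 2
  Position 18 ')': depth becomes 1
  Position 19 ')': depth becomes 0
Maximum depth reached: 4

4


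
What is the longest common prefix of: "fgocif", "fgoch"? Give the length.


Words: fgocif, fgoch
  Position 0: all 'f' => match
  Position 1: all 'g' => match
  Position 2: all 'o' => match
  Position 3: all 'c' => match
  Position 4: ('i', 'h') => mismatch, stop
LCP = "fgoc" (length 4)

4


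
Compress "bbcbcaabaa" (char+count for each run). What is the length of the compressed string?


Input: bbcbcaabaa
Runs:
  'b' x 2 => "b2"
  'c' x 1 => "c1"
  'b' x 1 => "b1"
  'c' x 1 => "c1"
  'a' x 2 => "a2"
  'b' x 1 => "b1"
  'a' x 2 => "a2"
Compressed: "b2c1b1c1a2b1a2"
Compressed length: 14

14


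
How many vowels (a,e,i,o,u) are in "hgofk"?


Input: hgofk
Checking each character:
  'h' at position 0: consonant
  'g' at position 1: consonant
  'o' at position 2: vowel (running total: 1)
  'f' at position 3: consonant
  'k' at position 4: consonant
Total vowels: 1

1


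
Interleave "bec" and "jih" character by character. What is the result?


Interleaving "bec" and "jih":
  Position 0: 'b' from first, 'j' from second => "bj"
  Position 1: 'e' from first, 'i' from second => "ei"
  Position 2: 'c' from first, 'h' from second => "ch"
Result: bjeich

bjeich


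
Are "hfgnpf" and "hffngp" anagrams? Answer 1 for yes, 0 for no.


Strings: "hfgnpf", "hffngp"
Sorted first:  ffghnp
Sorted second: ffghnp
Sorted forms match => anagrams

1


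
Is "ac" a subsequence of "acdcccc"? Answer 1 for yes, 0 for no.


Check if "ac" is a subsequence of "acdcccc"
Greedy scan:
  Position 0 ('a'): matches sub[0] = 'a'
  Position 1 ('c'): matches sub[1] = 'c'
  Position 2 ('d'): no match needed
  Position 3 ('c'): no match needed
  Position 4 ('c'): no match needed
  Position 5 ('c'): no match needed
  Position 6 ('c'): no match needed
All 2 characters matched => is a subsequence

1


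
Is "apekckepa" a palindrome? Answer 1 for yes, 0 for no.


Input: apekckepa
Reversed: apekckepa
  Compare pos 0 ('a') with pos 8 ('a'): match
  Compare pos 1 ('p') with pos 7 ('p'): match
  Compare pos 2 ('e') with pos 6 ('e'): match
  Compare pos 3 ('k') with pos 5 ('k'): match
Result: palindrome

1


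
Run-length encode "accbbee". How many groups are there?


Input: accbbee
Scanning for consecutive runs:
  Group 1: 'a' x 1 (positions 0-0)
  Group 2: 'c' x 2 (positions 1-2)
  Group 3: 'b' x 2 (positions 3-4)
  Group 4: 'e' x 2 (positions 5-6)
Total groups: 4

4


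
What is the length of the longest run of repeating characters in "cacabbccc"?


Input: "cacabbccc"
Scanning for longest run:
  Position 1 ('a'): new char, reset run to 1
  Position 2 ('c'): new char, reset run to 1
  Position 3 ('a'): new char, reset run to 1
  Position 4 ('b'): new char, reset run to 1
  Position 5 ('b'): continues run of 'b', length=2
  Position 6 ('c'): new char, reset run to 1
  Position 7 ('c'): continues run of 'c', length=2
  Position 8 ('c'): continues run of 'c', length=3
Longest run: 'c' with length 3

3


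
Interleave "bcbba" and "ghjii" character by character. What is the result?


Interleaving "bcbba" and "ghjii":
  Position 0: 'b' from first, 'g' from second => "bg"
  Position 1: 'c' from first, 'h' from second => "ch"
  Position 2: 'b' from first, 'j' from second => "bj"
  Position 3: 'b' from first, 'i' from second => "bi"
  Position 4: 'a' from first, 'i' from second => "ai"
Result: bgchbjbiai

bgchbjbiai


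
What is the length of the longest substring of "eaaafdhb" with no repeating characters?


Input: "eaaafdhb"
Sliding window (track last position of each char):
  Position 0 ('e'): window [0,0] length 1 -- new best
  Position 1 ('a'): window [0,1] length 2 -- new best
  Position 2 ('a'): repeat (last at 1), move window start to 2
  Position 2 ('a'): window [2,2] length 1
  Position 3 ('a'): repeat (last at 2), move window start to 3
  Position 3 ('a'): window [3,3] length 1
  Position 4 ('f'): window [3,4] length 2
  Position 5 ('d'): window [3,5] length 3 -- new best
  Position 6 ('h'): window [3,6] length 4 -- new best
  Position 7 ('b'): window [3,7] length 5 -- new best
Longest substring with no repeats: "afdhb" with length 5

5


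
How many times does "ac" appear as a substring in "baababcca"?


Searching for "ac" in "baababcca"
Scanning each position:
  Position 0: "ba" => no
  Position 1: "aa" => no
  Position 2: "ab" => no
  Position 3: "ba" => no
  Position 4: "ab" => no
  Position 5: "bc" => no
  Position 6: "cc" => no
  Position 7: "ca" => no
Total occurrences: 0

0


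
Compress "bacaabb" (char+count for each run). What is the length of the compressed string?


Input: bacaabb
Runs:
  'b' x 1 => "b1"
  'a' x 1 => "a1"
  'c' x 1 => "c1"
  'a' x 2 => "a2"
  'b' x 2 => "b2"
Compressed: "b1a1c1a2b2"
Compressed length: 10

10


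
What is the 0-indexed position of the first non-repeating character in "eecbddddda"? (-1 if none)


Input: eecbddddda
Character frequencies:
  'a': 1
  'b': 1
  'c': 1
  'd': 5
  'e': 2
Scanning left to right for freq == 1:
  Position 0 ('e'): freq=2, skip
  Position 1 ('e'): freq=2, skip
  Position 2 ('c'): unique! => answer = 2

2


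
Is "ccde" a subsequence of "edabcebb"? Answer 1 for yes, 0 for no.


Check if "ccde" is a subsequence of "edabcebb"
Greedy scan:
  Position 0 ('e'): no match needed
  Position 1 ('d'): no match needed
  Position 2 ('a'): no match needed
  Position 3 ('b'): no match needed
  Position 4 ('c'): matches sub[0] = 'c'
  Position 5 ('e'): no match needed
  Position 6 ('b'): no match needed
  Position 7 ('b'): no match needed
Only matched 1/4 characters => not a subsequence

0


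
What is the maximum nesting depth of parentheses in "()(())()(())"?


Input: "()(())()(())"
Tracking depth:
  Position 0 '(': depth becomes 1
  Position 1 ')': depth becomes 0
  Position 2 '(': depth becomes 1
  Position 3 '(': depth becomes 2
  Position 4 ')': depth becomes 1
  Position 5 ')': depth becomes 0
  Position 6 '(': depth becomes 1
  Position 7 ')': depth becomes 0
  Position 8 '(': depth becomes 1
  Position 9 '(': depth becomes 2
  Position 10 ')': depth becomes 1
  Position 11 ')': depth becomes 0
Maximum depth reached: 2

2


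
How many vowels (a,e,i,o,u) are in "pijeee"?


Input: pijeee
Checking each character:
  'p' at position 0: consonant
  'i' at position 1: vowel (running total: 1)
  'j' at position 2: consonant
  'e' at position 3: vowel (running total: 2)
  'e' at position 4: vowel (running total: 3)
  'e' at position 5: vowel (running total: 4)
Total vowels: 4

4


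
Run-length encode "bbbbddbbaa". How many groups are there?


Input: bbbbddbbaa
Scanning for consecutive runs:
  Group 1: 'b' x 4 (positions 0-3)
  Group 2: 'd' x 2 (positions 4-5)
  Group 3: 'b' x 2 (positions 6-7)
  Group 4: 'a' x 2 (positions 8-9)
Total groups: 4

4


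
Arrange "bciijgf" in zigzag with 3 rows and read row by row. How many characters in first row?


Zigzag "bciijgf" into 3 rows:
Placing characters:
  'b' => row 0
  'c' => row 1
  'i' => row 2
  'i' => row 1
  'j' => row 0
  'g' => row 1
  'f' => row 2
Rows:
  Row 0: "bj"
  Row 1: "cig"
  Row 2: "if"
First row length: 2

2


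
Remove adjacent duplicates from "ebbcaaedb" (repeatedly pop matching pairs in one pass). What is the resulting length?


Input: ebbcaaedb
Stack-based adjacent duplicate removal:
  Read 'e': push. Stack: e
  Read 'b': push. Stack: eb
  Read 'b': matches stack top 'b' => pop. Stack: e
  Read 'c': push. Stack: ec
  Read 'a': push. Stack: eca
  Read 'a': matches stack top 'a' => pop. Stack: ec
  Read 'e': push. Stack: ece
  Read 'd': push. Stack: eced
  Read 'b': push. Stack: ecedb
Final stack: "ecedb" (length 5)

5


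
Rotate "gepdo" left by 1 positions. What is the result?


Input: "gepdo", rotate left by 1
First 1 characters: "g"
Remaining characters: "epdo"
Concatenate remaining + first: "epdo" + "g" = "epdog"

epdog


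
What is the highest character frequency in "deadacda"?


Input: deadacda
Character counts:
  'a': 3
  'c': 1
  'd': 3
  'e': 1
Maximum frequency: 3

3


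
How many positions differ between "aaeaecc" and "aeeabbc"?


Comparing "aaeaecc" and "aeeabbc" position by position:
  Position 0: 'a' vs 'a' => same
  Position 1: 'a' vs 'e' => DIFFER
  Position 2: 'e' vs 'e' => same
  Position 3: 'a' vs 'a' => same
  Position 4: 'e' vs 'b' => DIFFER
  Position 5: 'c' vs 'b' => DIFFER
  Position 6: 'c' vs 'c' => same
Positions that differ: 3

3


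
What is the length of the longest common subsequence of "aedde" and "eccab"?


LCS of "aedde" and "eccab"
DP table:
           e    c    c    a    b
      0    0    0    0    0    0
  a   0    0    0    0    1    1
  e   0    1    1    1    1    1
  d   0    1    1    1    1    1
  d   0    1    1    1    1    1
  e   0    1    1    1    1    1
LCS length = dp[5][5] = 1

1


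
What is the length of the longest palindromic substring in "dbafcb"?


Input: "dbafcb"
Checking substrings for palindromes:
  No multi-char palindromic substrings found
Longest palindromic substring: "d" with length 1

1


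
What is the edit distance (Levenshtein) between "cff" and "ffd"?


Computing edit distance: "cff" -> "ffd"
DP table:
           f    f    d
      0    1    2    3
  c   1    1    2    3
  f   2    1    1    2
  f   3    2    1    2
Edit distance = dp[3][3] = 2

2


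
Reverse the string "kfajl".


Input: kfajl
Reading characters right to left:
  Position 4: 'l'
  Position 3: 'j'
  Position 2: 'a'
  Position 1: 'f'
  Position 0: 'k'
Reversed: ljafk

ljafk


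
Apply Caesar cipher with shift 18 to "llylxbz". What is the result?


Caesar cipher: shift "llylxbz" by 18
  'l' (pos 11) + 18 = pos 3 = 'd'
  'l' (pos 11) + 18 = pos 3 = 'd'
  'y' (pos 24) + 18 = pos 16 = 'q'
  'l' (pos 11) + 18 = pos 3 = 'd'
  'x' (pos 23) + 18 = pos 15 = 'p'
  'b' (pos 1) + 18 = pos 19 = 't'
  'z' (pos 25) + 18 = pos 17 = 'r'
Result: ddqdptr

ddqdptr


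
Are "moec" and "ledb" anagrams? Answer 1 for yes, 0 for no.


Strings: "moec", "ledb"
Sorted first:  cemo
Sorted second: bdel
Differ at position 0: 'c' vs 'b' => not anagrams

0


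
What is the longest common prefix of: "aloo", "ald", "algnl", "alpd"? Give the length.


Words: aloo, ald, algnl, alpd
  Position 0: all 'a' => match
  Position 1: all 'l' => match
  Position 2: ('o', 'd', 'g', 'p') => mismatch, stop
LCP = "al" (length 2)

2


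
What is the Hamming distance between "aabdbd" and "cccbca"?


Comparing "aabdbd" and "cccbca" position by position:
  Position 0: 'a' vs 'c' => differ
  Position 1: 'a' vs 'c' => differ
  Position 2: 'b' vs 'c' => differ
  Position 3: 'd' vs 'b' => differ
  Position 4: 'b' vs 'c' => differ
  Position 5: 'd' vs 'a' => differ
Total differences (Hamming distance): 6

6


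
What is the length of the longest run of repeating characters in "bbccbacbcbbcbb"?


Input: "bbccbacbcbbcbb"
Scanning for longest run:
  Position 1 ('b'): continues run of 'b', length=2
  Position 2 ('c'): new char, reset run to 1
  Position 3 ('c'): continues run of 'c', length=2
  Position 4 ('b'): new char, reset run to 1
  Position 5 ('a'): new char, reset run to 1
  Position 6 ('c'): new char, reset run to 1
  Position 7 ('b'): new char, reset run to 1
  Position 8 ('c'): new char, reset run to 1
  Position 9 ('b'): new char, reset run to 1
  Position 10 ('b'): continues run of 'b', length=2
  Position 11 ('c'): new char, reset run to 1
  Position 12 ('b'): new char, reset run to 1
  Position 13 ('b'): continues run of 'b', length=2
Longest run: 'b' with length 2

2


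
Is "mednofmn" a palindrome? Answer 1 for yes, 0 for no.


Input: mednofmn
Reversed: nmfondem
  Compare pos 0 ('m') with pos 7 ('n'): MISMATCH
  Compare pos 1 ('e') with pos 6 ('m'): MISMATCH
  Compare pos 2 ('d') with pos 5 ('f'): MISMATCH
  Compare pos 3 ('n') with pos 4 ('o'): MISMATCH
Result: not a palindrome

0


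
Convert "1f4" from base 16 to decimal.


Input: "1f4" in base 16
Positional expansion:
  Digit '1' (value 1) x 16^2 = 256
  Digit 'f' (value 15) x 16^1 = 240
  Digit '4' (value 4) x 16^0 = 4
Sum = 500

500


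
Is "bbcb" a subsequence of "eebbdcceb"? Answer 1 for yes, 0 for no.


Check if "bbcb" is a subsequence of "eebbdcceb"
Greedy scan:
  Position 0 ('e'): no match needed
  Position 1 ('e'): no match needed
  Position 2 ('b'): matches sub[0] = 'b'
  Position 3 ('b'): matches sub[1] = 'b'
  Position 4 ('d'): no match needed
  Position 5 ('c'): matches sub[2] = 'c'
  Position 6 ('c'): no match needed
  Position 7 ('e'): no match needed
  Position 8 ('b'): matches sub[3] = 'b'
All 4 characters matched => is a subsequence

1


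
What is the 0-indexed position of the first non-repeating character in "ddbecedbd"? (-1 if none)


Input: ddbecedbd
Character frequencies:
  'b': 2
  'c': 1
  'd': 4
  'e': 2
Scanning left to right for freq == 1:
  Position 0 ('d'): freq=4, skip
  Position 1 ('d'): freq=4, skip
  Position 2 ('b'): freq=2, skip
  Position 3 ('e'): freq=2, skip
  Position 4 ('c'): unique! => answer = 4

4


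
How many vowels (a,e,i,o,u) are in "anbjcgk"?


Input: anbjcgk
Checking each character:
  'a' at position 0: vowel (running total: 1)
  'n' at position 1: consonant
  'b' at position 2: consonant
  'j' at position 3: consonant
  'c' at position 4: consonant
  'g' at position 5: consonant
  'k' at position 6: consonant
Total vowels: 1

1


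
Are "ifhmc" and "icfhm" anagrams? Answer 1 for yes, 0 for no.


Strings: "ifhmc", "icfhm"
Sorted first:  cfhim
Sorted second: cfhim
Sorted forms match => anagrams

1


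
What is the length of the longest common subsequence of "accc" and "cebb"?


LCS of "accc" and "cebb"
DP table:
           c    e    b    b
      0    0    0    0    0
  a   0    0    0    0    0
  c   0    1    1    1    1
  c   0    1    1    1    1
  c   0    1    1    1    1
LCS length = dp[4][4] = 1

1


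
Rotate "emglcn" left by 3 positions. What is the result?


Input: "emglcn", rotate left by 3
First 3 characters: "emg"
Remaining characters: "lcn"
Concatenate remaining + first: "lcn" + "emg" = "lcnemg"

lcnemg


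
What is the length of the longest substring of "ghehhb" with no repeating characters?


Input: "ghehhb"
Sliding window (track last position of each char):
  Position 0 ('g'): window [0,0] length 1 -- new best
  Position 1 ('h'): window [0,1] length 2 -- new best
  Position 2 ('e'): window [0,2] length 3 -- new best
  Position 3 ('h'): repeat (last at 1), move window start to 2
  Position 3 ('h'): window [2,3] length 2
  Position 4 ('h'): repeat (last at 3), move window start to 4
  Position 4 ('h'): window [4,4] length 1
  Position 5 ('b'): window [4,5] length 2
Longest substring with no repeats: "ghe" with length 3

3


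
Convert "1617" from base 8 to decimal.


Input: "1617" in base 8
Positional expansion:
  Digit '1' (value 1) x 8^3 = 512
  Digit '6' (value 6) x 8^2 = 384
  Digit '1' (value 1) x 8^1 = 8
  Digit '7' (value 7) x 8^0 = 7
Sum = 911

911


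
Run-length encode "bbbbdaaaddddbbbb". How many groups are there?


Input: bbbbdaaaddddbbbb
Scanning for consecutive runs:
  Group 1: 'b' x 4 (positions 0-3)
  Group 2: 'd' x 1 (positions 4-4)
  Group 3: 'a' x 3 (positions 5-7)
  Group 4: 'd' x 4 (positions 8-11)
  Group 5: 'b' x 4 (positions 12-15)
Total groups: 5

5


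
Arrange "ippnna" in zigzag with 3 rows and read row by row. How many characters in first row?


Zigzag "ippnna" into 3 rows:
Placing characters:
  'i' => row 0
  'p' => row 1
  'p' => row 2
  'n' => row 1
  'n' => row 0
  'a' => row 1
Rows:
  Row 0: "in"
  Row 1: "pna"
  Row 2: "p"
First row length: 2

2


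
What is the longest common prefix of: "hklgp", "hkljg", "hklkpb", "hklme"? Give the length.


Words: hklgp, hkljg, hklkpb, hklme
  Position 0: all 'h' => match
  Position 1: all 'k' => match
  Position 2: all 'l' => match
  Position 3: ('g', 'j', 'k', 'm') => mismatch, stop
LCP = "hkl" (length 3)

3


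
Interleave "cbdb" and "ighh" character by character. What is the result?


Interleaving "cbdb" and "ighh":
  Position 0: 'c' from first, 'i' from second => "ci"
  Position 1: 'b' from first, 'g' from second => "bg"
  Position 2: 'd' from first, 'h' from second => "dh"
  Position 3: 'b' from first, 'h' from second => "bh"
Result: cibgdhbh

cibgdhbh


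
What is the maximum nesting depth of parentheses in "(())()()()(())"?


Input: "(())()()()(())"
Tracking depth:
  Position 0 '(': depth becomes 1
  Position 1 '(': depth becomes 2
  Position 2 ')': depth becomes 1
  Position 3 ')': depth becomes 0
  Position 4 '(': depth becomes 1
  Position 5 ')': depth becomes 0
  Position 6 '(': depth becomes 1
  Position 7 ')': depth becomes 0
  Position 8 '(': depth becomes 1
  Position 9 ')': depth becomes 0
  Position 10 '(': depth becomes 1
  Position 11 '(': depth becomes 2
  Position 12 ')': depth becomes 1
  Position 13 ')': depth becomes 0
Maximum depth reached: 2

2


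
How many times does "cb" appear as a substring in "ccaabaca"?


Searching for "cb" in "ccaabaca"
Scanning each position:
  Position 0: "cc" => no
  Position 1: "ca" => no
  Position 2: "aa" => no
  Position 3: "ab" => no
  Position 4: "ba" => no
  Position 5: "ac" => no
  Position 6: "ca" => no
Total occurrences: 0

0


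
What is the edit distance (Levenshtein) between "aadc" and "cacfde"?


Computing edit distance: "aadc" -> "cacfde"
DP table:
           c    a    c    f    d    e
      0    1    2    3    4    5    6
  a   1    1    1    2    3    4    5
  a   2    2    1    2    3    4    5
  d   3    3    2    2    3    3    4
  c   4    3    3    2    3    4    4
Edit distance = dp[4][6] = 4

4


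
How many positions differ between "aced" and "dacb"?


Comparing "aced" and "dacb" position by position:
  Position 0: 'a' vs 'd' => DIFFER
  Position 1: 'c' vs 'a' => DIFFER
  Position 2: 'e' vs 'c' => DIFFER
  Position 3: 'd' vs 'b' => DIFFER
Positions that differ: 4

4


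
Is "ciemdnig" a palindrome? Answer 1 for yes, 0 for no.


Input: ciemdnig
Reversed: gindmeic
  Compare pos 0 ('c') with pos 7 ('g'): MISMATCH
  Compare pos 1 ('i') with pos 6 ('i'): match
  Compare pos 2 ('e') with pos 5 ('n'): MISMATCH
  Compare pos 3 ('m') with pos 4 ('d'): MISMATCH
Result: not a palindrome

0


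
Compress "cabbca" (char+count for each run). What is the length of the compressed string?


Input: cabbca
Runs:
  'c' x 1 => "c1"
  'a' x 1 => "a1"
  'b' x 2 => "b2"
  'c' x 1 => "c1"
  'a' x 1 => "a1"
Compressed: "c1a1b2c1a1"
Compressed length: 10

10


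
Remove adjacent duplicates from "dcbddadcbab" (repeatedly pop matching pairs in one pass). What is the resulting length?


Input: dcbddadcbab
Stack-based adjacent duplicate removal:
  Read 'd': push. Stack: d
  Read 'c': push. Stack: dc
  Read 'b': push. Stack: dcb
  Read 'd': push. Stack: dcbd
  Read 'd': matches stack top 'd' => pop. Stack: dcb
  Read 'a': push. Stack: dcba
  Read 'd': push. Stack: dcbad
  Read 'c': push. Stack: dcbadc
  Read 'b': push. Stack: dcbadcb
  Read 'a': push. Stack: dcbadcba
  Read 'b': push. Stack: dcbadcbab
Final stack: "dcbadcbab" (length 9)

9


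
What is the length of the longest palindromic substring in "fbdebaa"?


Input: "fbdebaa"
Checking substrings for palindromes:
  [5:7] "aa" (len 2) => palindrome
Longest palindromic substring: "aa" with length 2

2


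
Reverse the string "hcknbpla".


Input: hcknbpla
Reading characters right to left:
  Position 7: 'a'
  Position 6: 'l'
  Position 5: 'p'
  Position 4: 'b'
  Position 3: 'n'
  Position 2: 'k'
  Position 1: 'c'
  Position 0: 'h'
Reversed: alpbnkch

alpbnkch


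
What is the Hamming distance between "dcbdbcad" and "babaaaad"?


Comparing "dcbdbcad" and "babaaaad" position by position:
  Position 0: 'd' vs 'b' => differ
  Position 1: 'c' vs 'a' => differ
  Position 2: 'b' vs 'b' => same
  Position 3: 'd' vs 'a' => differ
  Position 4: 'b' vs 'a' => differ
  Position 5: 'c' vs 'a' => differ
  Position 6: 'a' vs 'a' => same
  Position 7: 'd' vs 'd' => same
Total differences (Hamming distance): 5

5


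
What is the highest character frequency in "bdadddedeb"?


Input: bdadddedeb
Character counts:
  'a': 1
  'b': 2
  'd': 5
  'e': 2
Maximum frequency: 5

5


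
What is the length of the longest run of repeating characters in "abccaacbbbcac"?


Input: "abccaacbbbcac"
Scanning for longest run:
  Position 1 ('b'): new char, reset run to 1
  Position 2 ('c'): new char, reset run to 1
  Position 3 ('c'): continues run of 'c', length=2
  Position 4 ('a'): new char, reset run to 1
  Position 5 ('a'): continues run of 'a', length=2
  Position 6 ('c'): new char, reset run to 1
  Position 7 ('b'): new char, reset run to 1
  Position 8 ('b'): continues run of 'b', length=2
  Position 9 ('b'): continues run of 'b', length=3
  Position 10 ('c'): new char, reset run to 1
  Position 11 ('a'): new char, reset run to 1
  Position 12 ('c'): new char, reset run to 1
Longest run: 'b' with length 3

3


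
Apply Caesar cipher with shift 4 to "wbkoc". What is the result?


Caesar cipher: shift "wbkoc" by 4
  'w' (pos 22) + 4 = pos 0 = 'a'
  'b' (pos 1) + 4 = pos 5 = 'f'
  'k' (pos 10) + 4 = pos 14 = 'o'
  'o' (pos 14) + 4 = pos 18 = 's'
  'c' (pos 2) + 4 = pos 6 = 'g'
Result: afosg

afosg


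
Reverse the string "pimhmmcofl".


Input: pimhmmcofl
Reading characters right to left:
  Position 9: 'l'
  Position 8: 'f'
  Position 7: 'o'
  Position 6: 'c'
  Position 5: 'm'
  Position 4: 'm'
  Position 3: 'h'
  Position 2: 'm'
  Position 1: 'i'
  Position 0: 'p'
Reversed: lfocmmhmip

lfocmmhmip


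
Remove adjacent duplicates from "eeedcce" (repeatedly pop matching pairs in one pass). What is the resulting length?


Input: eeedcce
Stack-based adjacent duplicate removal:
  Read 'e': push. Stack: e
  Read 'e': matches stack top 'e' => pop. Stack: (empty)
  Read 'e': push. Stack: e
  Read 'd': push. Stack: ed
  Read 'c': push. Stack: edc
  Read 'c': matches stack top 'c' => pop. Stack: ed
  Read 'e': push. Stack: ede
Final stack: "ede" (length 3)

3


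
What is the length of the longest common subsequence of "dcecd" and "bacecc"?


LCS of "dcecd" and "bacecc"
DP table:
           b    a    c    e    c    c
      0    0    0    0    0    0    0
  d   0    0    0    0    0    0    0
  c   0    0    0    1    1    1    1
  e   0    0    0    1    2    2    2
  c   0    0    0    1    2    3    3
  d   0    0    0    1    2    3    3
LCS length = dp[5][6] = 3

3


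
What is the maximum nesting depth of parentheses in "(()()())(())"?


Input: "(()()())(())"
Tracking depth:
  Position 0 '(': depth becomes 1
  Position 1 '(': depth becomes 2
  Position 2 ')': depth becomes 1
  Position 3 '(': depth becomes 2
  Position 4 ')': depth becomes 1
  Position 5 '(': depth becomes 2
  Position 6 ')': depth becomes 1
  Position 7 ')': depth becomes 0
  Position 8 '(': depth becomes 1
  Position 9 '(': depth becomes 2
  Position 10 ')': depth becomes 1
  Position 11 ')': depth becomes 0
Maximum depth reached: 2

2


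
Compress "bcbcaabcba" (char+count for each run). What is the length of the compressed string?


Input: bcbcaabcba
Runs:
  'b' x 1 => "b1"
  'c' x 1 => "c1"
  'b' x 1 => "b1"
  'c' x 1 => "c1"
  'a' x 2 => "a2"
  'b' x 1 => "b1"
  'c' x 1 => "c1"
  'b' x 1 => "b1"
  'a' x 1 => "a1"
Compressed: "b1c1b1c1a2b1c1b1a1"
Compressed length: 18

18


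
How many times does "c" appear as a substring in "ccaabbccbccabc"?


Searching for "c" in "ccaabbccbccabc"
Scanning each position:
  Position 0: "c" => MATCH
  Position 1: "c" => MATCH
  Position 2: "a" => no
  Position 3: "a" => no
  Position 4: "b" => no
  Position 5: "b" => no
  Position 6: "c" => MATCH
  Position 7: "c" => MATCH
  Position 8: "b" => no
  Position 9: "c" => MATCH
  Position 10: "c" => MATCH
  Position 11: "a" => no
  Position 12: "b" => no
  Position 13: "c" => MATCH
Total occurrences: 7

7


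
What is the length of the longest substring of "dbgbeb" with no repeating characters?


Input: "dbgbeb"
Sliding window (track last position of each char):
  Position 0 ('d'): window [0,0] length 1 -- new best
  Position 1 ('b'): window [0,1] length 2 -- new best
  Position 2 ('g'): window [0,2] length 3 -- new best
  Position 3 ('b'): repeat (last at 1), move window start to 2
  Position 3 ('b'): window [2,3] length 2
  Position 4 ('e'): window [2,4] length 3
  Position 5 ('b'): repeat (last at 3), move window start to 4
  Position 5 ('b'): window [4,5] length 2
Longest substring with no repeats: "dbg" with length 3

3


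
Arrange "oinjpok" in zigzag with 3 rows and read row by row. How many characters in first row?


Zigzag "oinjpok" into 3 rows:
Placing characters:
  'o' => row 0
  'i' => row 1
  'n' => row 2
  'j' => row 1
  'p' => row 0
  'o' => row 1
  'k' => row 2
Rows:
  Row 0: "op"
  Row 1: "ijo"
  Row 2: "nk"
First row length: 2

2


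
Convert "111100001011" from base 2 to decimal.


Input: "111100001011" in base 2
Positional expansion:
  Digit '1' (value 1) x 2^11 = 2048
  Digit '1' (value 1) x 2^10 = 1024
  Digit '1' (value 1) x 2^9 = 512
  Digit '1' (value 1) x 2^8 = 256
  Digit '0' (value 0) x 2^7 = 0
  Digit '0' (value 0) x 2^6 = 0
  Digit '0' (value 0) x 2^5 = 0
  Digit '0' (value 0) x 2^4 = 0
  Digit '1' (value 1) x 2^3 = 8
  Digit '0' (value 0) x 2^2 = 0
  Digit '1' (value 1) x 2^1 = 2
  Digit '1' (value 1) x 2^0 = 1
Sum = 3851

3851


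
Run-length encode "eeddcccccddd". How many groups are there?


Input: eeddcccccddd
Scanning for consecutive runs:
  Group 1: 'e' x 2 (positions 0-1)
  Group 2: 'd' x 2 (positions 2-3)
  Group 3: 'c' x 5 (positions 4-8)
  Group 4: 'd' x 3 (positions 9-11)
Total groups: 4

4


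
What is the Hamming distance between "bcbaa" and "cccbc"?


Comparing "bcbaa" and "cccbc" position by position:
  Position 0: 'b' vs 'c' => differ
  Position 1: 'c' vs 'c' => same
  Position 2: 'b' vs 'c' => differ
  Position 3: 'a' vs 'b' => differ
  Position 4: 'a' vs 'c' => differ
Total differences (Hamming distance): 4

4


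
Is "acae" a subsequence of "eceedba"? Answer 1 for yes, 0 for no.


Check if "acae" is a subsequence of "eceedba"
Greedy scan:
  Position 0 ('e'): no match needed
  Position 1 ('c'): no match needed
  Position 2 ('e'): no match needed
  Position 3 ('e'): no match needed
  Position 4 ('d'): no match needed
  Position 5 ('b'): no match needed
  Position 6 ('a'): matches sub[0] = 'a'
Only matched 1/4 characters => not a subsequence

0


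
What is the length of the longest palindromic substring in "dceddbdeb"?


Input: "dceddbdeb"
Checking substrings for palindromes:
  [4:7] "dbd" (len 3) => palindrome
  [3:5] "dd" (len 2) => palindrome
Longest palindromic substring: "dbd" with length 3

3


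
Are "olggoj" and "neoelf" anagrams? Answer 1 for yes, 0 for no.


Strings: "olggoj", "neoelf"
Sorted first:  ggjloo
Sorted second: eeflno
Differ at position 0: 'g' vs 'e' => not anagrams

0


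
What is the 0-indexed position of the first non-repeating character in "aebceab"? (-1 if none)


Input: aebceab
Character frequencies:
  'a': 2
  'b': 2
  'c': 1
  'e': 2
Scanning left to right for freq == 1:
  Position 0 ('a'): freq=2, skip
  Position 1 ('e'): freq=2, skip
  Position 2 ('b'): freq=2, skip
  Position 3 ('c'): unique! => answer = 3

3


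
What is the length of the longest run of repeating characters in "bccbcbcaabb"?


Input: "bccbcbcaabb"
Scanning for longest run:
  Position 1 ('c'): new char, reset run to 1
  Position 2 ('c'): continues run of 'c', length=2
  Position 3 ('b'): new char, reset run to 1
  Position 4 ('c'): new char, reset run to 1
  Position 5 ('b'): new char, reset run to 1
  Position 6 ('c'): new char, reset run to 1
  Position 7 ('a'): new char, reset run to 1
  Position 8 ('a'): continues run of 'a', length=2
  Position 9 ('b'): new char, reset run to 1
  Position 10 ('b'): continues run of 'b', length=2
Longest run: 'c' with length 2

2


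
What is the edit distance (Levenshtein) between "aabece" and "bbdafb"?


Computing edit distance: "aabece" -> "bbdafb"
DP table:
           b    b    d    a    f    b
      0    1    2    3    4    5    6
  a   1    1    2    3    3    4    5
  a   2    2    2    3    3    4    5
  b   3    2    2    3    4    4    4
  e   4    3    3    3    4    5    5
  c   5    4    4    4    4    5    6
  e   6    5    5    5    5    5    6
Edit distance = dp[6][6] = 6

6


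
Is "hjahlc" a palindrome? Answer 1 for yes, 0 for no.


Input: hjahlc
Reversed: clhajh
  Compare pos 0 ('h') with pos 5 ('c'): MISMATCH
  Compare pos 1 ('j') with pos 4 ('l'): MISMATCH
  Compare pos 2 ('a') with pos 3 ('h'): MISMATCH
Result: not a palindrome

0


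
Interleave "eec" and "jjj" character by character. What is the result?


Interleaving "eec" and "jjj":
  Position 0: 'e' from first, 'j' from second => "ej"
  Position 1: 'e' from first, 'j' from second => "ej"
  Position 2: 'c' from first, 'j' from second => "cj"
Result: ejejcj

ejejcj


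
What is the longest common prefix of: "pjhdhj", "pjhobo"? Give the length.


Words: pjhdhj, pjhobo
  Position 0: all 'p' => match
  Position 1: all 'j' => match
  Position 2: all 'h' => match
  Position 3: ('d', 'o') => mismatch, stop
LCP = "pjh" (length 3)

3


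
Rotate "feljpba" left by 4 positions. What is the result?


Input: "feljpba", rotate left by 4
First 4 characters: "felj"
Remaining characters: "pba"
Concatenate remaining + first: "pba" + "felj" = "pbafelj"

pbafelj


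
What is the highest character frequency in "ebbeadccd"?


Input: ebbeadccd
Character counts:
  'a': 1
  'b': 2
  'c': 2
  'd': 2
  'e': 2
Maximum frequency: 2

2


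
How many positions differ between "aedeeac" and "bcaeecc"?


Comparing "aedeeac" and "bcaeecc" position by position:
  Position 0: 'a' vs 'b' => DIFFER
  Position 1: 'e' vs 'c' => DIFFER
  Position 2: 'd' vs 'a' => DIFFER
  Position 3: 'e' vs 'e' => same
  Position 4: 'e' vs 'e' => same
  Position 5: 'a' vs 'c' => DIFFER
  Position 6: 'c' vs 'c' => same
Positions that differ: 4

4


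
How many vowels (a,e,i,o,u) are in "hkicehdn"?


Input: hkicehdn
Checking each character:
  'h' at position 0: consonant
  'k' at position 1: consonant
  'i' at position 2: vowel (running total: 1)
  'c' at position 3: consonant
  'e' at position 4: vowel (running total: 2)
  'h' at position 5: consonant
  'd' at position 6: consonant
  'n' at position 7: consonant
Total vowels: 2

2


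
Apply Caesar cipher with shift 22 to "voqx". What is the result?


Caesar cipher: shift "voqx" by 22
  'v' (pos 21) + 22 = pos 17 = 'r'
  'o' (pos 14) + 22 = pos 10 = 'k'
  'q' (pos 16) + 22 = pos 12 = 'm'
  'x' (pos 23) + 22 = pos 19 = 't'
Result: rkmt

rkmt


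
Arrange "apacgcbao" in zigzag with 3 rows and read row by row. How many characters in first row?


Zigzag "apacgcbao" into 3 rows:
Placing characters:
  'a' => row 0
  'p' => row 1
  'a' => row 2
  'c' => row 1
  'g' => row 0
  'c' => row 1
  'b' => row 2
  'a' => row 1
  'o' => row 0
Rows:
  Row 0: "ago"
  Row 1: "pcca"
  Row 2: "ab"
First row length: 3

3


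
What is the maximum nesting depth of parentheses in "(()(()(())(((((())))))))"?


Input: "(()(()(())(((((())))))))"
Tracking depth:
  Position 0 '(': depth becomes 1
  Position 1 '(': depth becomes 2
  Position 2 ')': depth becomes 1
  Position 3 '(': depth becomes 2
  Position 4 '(': depth becomes 3
  Position 5 ')': depth becomes 2
  Position 6 '(': depth becomes 3
  Position 7 '(': depth becomes 4
  Position 8 ')': depth becomes 3
  Position 9 ')': depth becomes 2
  Position 10 '(': depth becomes 3
  Position 11 '(': depth becomes 4
  Position 12 '(': depth becomes 5
  Position 13 '(': depth becomes 6
  Position 14 '(': depth becomes 7
  Position 15 '(': depth becomes 8
  Position 16 ')': depth becomes 7
  Position 17 ')': depth becomes 6
  Position 18 ')': depth becomes 5
  Position 19 ')': depth becomes 4
  Position 20 ')': depth becomes 3
  Position 21 ')': depth becomes 2
  Position 22 ')': depth becomes 1
  Position 23 ')': depth becomes 0
Maximum depth reached: 8

8


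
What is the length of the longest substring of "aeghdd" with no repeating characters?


Input: "aeghdd"
Sliding window (track last position of each char):
  Position 0 ('a'): window [0,0] length 1 -- new best
  Position 1 ('e'): window [0,1] length 2 -- new best
  Position 2 ('g'): window [0,2] length 3 -- new best
  Position 3 ('h'): window [0,3] length 4 -- new best
  Position 4 ('d'): window [0,4] length 5 -- new best
  Position 5 ('d'): repeat (last at 4), move window start to 5
  Position 5 ('d'): window [5,5] length 1
Longest substring with no repeats: "aeghd" with length 5

5


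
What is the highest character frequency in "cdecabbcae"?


Input: cdecabbcae
Character counts:
  'a': 2
  'b': 2
  'c': 3
  'd': 1
  'e': 2
Maximum frequency: 3

3


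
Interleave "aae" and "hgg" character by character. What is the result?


Interleaving "aae" and "hgg":
  Position 0: 'a' from first, 'h' from second => "ah"
  Position 1: 'a' from first, 'g' from second => "ag"
  Position 2: 'e' from first, 'g' from second => "eg"
Result: ahageg

ahageg


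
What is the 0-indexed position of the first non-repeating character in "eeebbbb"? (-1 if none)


Input: eeebbbb
Character frequencies:
  'b': 4
  'e': 3
Scanning left to right for freq == 1:
  Position 0 ('e'): freq=3, skip
  Position 1 ('e'): freq=3, skip
  Position 2 ('e'): freq=3, skip
  Position 3 ('b'): freq=4, skip
  Position 4 ('b'): freq=4, skip
  Position 5 ('b'): freq=4, skip
  Position 6 ('b'): freq=4, skip
  No unique character found => answer = -1

-1


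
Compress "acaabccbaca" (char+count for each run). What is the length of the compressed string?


Input: acaabccbaca
Runs:
  'a' x 1 => "a1"
  'c' x 1 => "c1"
  'a' x 2 => "a2"
  'b' x 1 => "b1"
  'c' x 2 => "c2"
  'b' x 1 => "b1"
  'a' x 1 => "a1"
  'c' x 1 => "c1"
  'a' x 1 => "a1"
Compressed: "a1c1a2b1c2b1a1c1a1"
Compressed length: 18

18


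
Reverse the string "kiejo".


Input: kiejo
Reading characters right to left:
  Position 4: 'o'
  Position 3: 'j'
  Position 2: 'e'
  Position 1: 'i'
  Position 0: 'k'
Reversed: ojeik

ojeik


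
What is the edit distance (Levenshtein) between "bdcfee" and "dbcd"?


Computing edit distance: "bdcfee" -> "dbcd"
DP table:
           d    b    c    d
      0    1    2    3    4
  b   1    1    1    2    3
  d   2    1    2    2    2
  c   3    2    2    2    3
  f   4    3    3    3    3
  e   5    4    4    4    4
  e   6    5    5    5    5
Edit distance = dp[6][4] = 5

5


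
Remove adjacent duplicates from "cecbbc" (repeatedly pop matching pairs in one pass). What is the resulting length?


Input: cecbbc
Stack-based adjacent duplicate removal:
  Read 'c': push. Stack: c
  Read 'e': push. Stack: ce
  Read 'c': push. Stack: cec
  Read 'b': push. Stack: cecb
  Read 'b': matches stack top 'b' => pop. Stack: cec
  Read 'c': matches stack top 'c' => pop. Stack: ce
Final stack: "ce" (length 2)

2


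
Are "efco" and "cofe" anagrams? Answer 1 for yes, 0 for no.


Strings: "efco", "cofe"
Sorted first:  cefo
Sorted second: cefo
Sorted forms match => anagrams

1


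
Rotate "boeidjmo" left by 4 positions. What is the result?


Input: "boeidjmo", rotate left by 4
First 4 characters: "boei"
Remaining characters: "djmo"
Concatenate remaining + first: "djmo" + "boei" = "djmoboei"

djmoboei


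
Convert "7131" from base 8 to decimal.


Input: "7131" in base 8
Positional expansion:
  Digit '7' (value 7) x 8^3 = 3584
  Digit '1' (value 1) x 8^2 = 64
  Digit '3' (value 3) x 8^1 = 24
  Digit '1' (value 1) x 8^0 = 1
Sum = 3673

3673


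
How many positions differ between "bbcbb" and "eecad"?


Comparing "bbcbb" and "eecad" position by position:
  Position 0: 'b' vs 'e' => DIFFER
  Position 1: 'b' vs 'e' => DIFFER
  Position 2: 'c' vs 'c' => same
  Position 3: 'b' vs 'a' => DIFFER
  Position 4: 'b' vs 'd' => DIFFER
Positions that differ: 4

4
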